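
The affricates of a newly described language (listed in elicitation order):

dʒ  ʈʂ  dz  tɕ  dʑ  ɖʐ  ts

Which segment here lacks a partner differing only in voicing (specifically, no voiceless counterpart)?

Alveolar: /ts/ ~ /dz/
Retroflex: /ʈʂ/ ~ /ɖʐ/
Alveolo-palatal: /tɕ/ ~ /dʑ/
Postalveolar: only /dʒ/ (voiced); no voiceless partner.
So /dʒ/ is the unpaired segment.

/dʒ/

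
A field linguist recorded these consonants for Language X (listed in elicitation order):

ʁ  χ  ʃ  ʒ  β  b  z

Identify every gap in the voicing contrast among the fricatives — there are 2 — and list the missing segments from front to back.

/ɸ/, /s/

bilabial: voiceless —, voiced /β/.
alveolar: voiceless —, voiced /z/.
postalveolar: voiceless /ʃ/, voiced /ʒ/.
uvular: voiceless /χ/, voiced /ʁ/.
Gaps, from front to back: bilabial lacks voiceless (/ɸ/); alveolar lacks voiceless (/s/).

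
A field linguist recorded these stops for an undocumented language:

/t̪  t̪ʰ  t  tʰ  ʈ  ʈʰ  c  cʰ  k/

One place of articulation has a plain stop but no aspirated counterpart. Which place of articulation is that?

dental: plain /t̪/, aspirated /t̪ʰ/.
alveolar: plain /t/, aspirated /tʰ/.
retroflex: plain /ʈ/, aspirated /ʈʰ/.
palatal: plain /c/, aspirated /cʰ/.
velar: plain /k/, aspirated —.
Every place of articulation has an aspirated member except velar, where /kʰ/ would be expected.

velar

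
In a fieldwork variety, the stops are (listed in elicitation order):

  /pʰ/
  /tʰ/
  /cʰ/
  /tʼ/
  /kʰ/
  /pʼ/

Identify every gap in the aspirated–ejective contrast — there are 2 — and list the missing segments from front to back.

Aspirated: /pʰ/ (bilabial), /tʰ/ (alveolar), /cʰ/ (palatal), /kʰ/ (velar).
Ejective: /pʼ/ (bilabial), /tʼ/ (alveolar).
Gaps, from front to back: palatal lacks ejective (/cʼ/); velar lacks ejective (/kʼ/).

/cʼ/, /kʼ/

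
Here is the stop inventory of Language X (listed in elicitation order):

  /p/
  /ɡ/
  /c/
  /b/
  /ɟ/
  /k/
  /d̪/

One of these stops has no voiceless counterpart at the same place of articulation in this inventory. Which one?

/d̪/

Bilabial: /p/ ~ /b/
Palatal: /c/ ~ /ɟ/
Velar: /k/ ~ /ɡ/
Dental: only /d̪/ (voiced); no voiceless partner.
So /d̪/ is the unpaired segment.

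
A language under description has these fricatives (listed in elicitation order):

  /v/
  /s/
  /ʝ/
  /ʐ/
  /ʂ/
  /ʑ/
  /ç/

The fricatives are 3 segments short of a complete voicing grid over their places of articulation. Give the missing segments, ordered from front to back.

labiodental: voiceless —, voiced /v/.
alveolar: voiceless /s/, voiced —.
retroflex: voiceless /ʂ/, voiced /ʐ/.
alveolo-palatal: voiceless —, voiced /ʑ/.
palatal: voiceless /ç/, voiced /ʝ/.
Gaps, from front to back: labiodental lacks voiceless (/f/); alveolar lacks voiced (/z/); alveolo-palatal lacks voiceless (/ɕ/).

/f/, /z/, /ɕ/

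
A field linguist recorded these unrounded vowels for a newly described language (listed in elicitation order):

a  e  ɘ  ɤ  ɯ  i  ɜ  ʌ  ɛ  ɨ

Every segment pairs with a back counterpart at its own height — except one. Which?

High: /i/ ~ /ɨ/ ~ /ɯ/
High-mid: /e/ ~ /ɘ/ ~ /ɤ/
Low-mid: /ɛ/ ~ /ɜ/ ~ /ʌ/
Low: only /a/ (front); no back partner.
So /a/ is the unpaired segment.

/a/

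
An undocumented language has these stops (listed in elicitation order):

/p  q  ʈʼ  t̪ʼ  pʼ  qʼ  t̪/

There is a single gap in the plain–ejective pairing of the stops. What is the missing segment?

place of articulation  plain     ejective
bilabial          p         pʼ      
dental            t̪        t̪ʼ     
retroflex         —         ʈʼ      
uvular            q         qʼ      
The retroflex row has no plain member, so the gap is the plain retroflex stop /ʈ/.

/ʈ/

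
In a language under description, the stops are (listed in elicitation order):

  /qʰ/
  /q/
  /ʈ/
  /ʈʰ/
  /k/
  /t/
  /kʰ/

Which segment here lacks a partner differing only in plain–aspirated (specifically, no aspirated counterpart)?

/t/

Retroflex: /ʈ/ ~ /ʈʰ/
Velar: /k/ ~ /kʰ/
Uvular: /q/ ~ /qʰ/
Alveolar: only /t/ (plain); no aspirated partner.
So /t/ is the unpaired segment.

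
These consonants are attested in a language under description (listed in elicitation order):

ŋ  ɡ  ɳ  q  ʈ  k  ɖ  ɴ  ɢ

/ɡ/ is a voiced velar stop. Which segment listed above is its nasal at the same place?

The nasal at the same place is a velar nasal — in this inventory, /ŋ/.

/ŋ/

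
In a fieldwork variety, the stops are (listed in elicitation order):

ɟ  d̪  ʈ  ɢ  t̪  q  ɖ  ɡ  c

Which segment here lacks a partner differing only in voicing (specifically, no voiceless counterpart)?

/ɡ/

Dental: /t̪/ ~ /d̪/
Retroflex: /ʈ/ ~ /ɖ/
Palatal: /c/ ~ /ɟ/
Uvular: /q/ ~ /ɢ/
Velar: only /ɡ/ (voiced); no voiceless partner.
So /ɡ/ is the unpaired segment.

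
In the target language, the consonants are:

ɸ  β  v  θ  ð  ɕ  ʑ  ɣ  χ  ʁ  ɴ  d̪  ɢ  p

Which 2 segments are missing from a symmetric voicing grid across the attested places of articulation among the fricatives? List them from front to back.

place of articulation  voiceless  voiced  
bilabial          ɸ         β       
labiodental       —         v       
dental            θ         ð       
alveolo-palatal   ɕ         ʑ       
velar             —         ɣ       
uvular            χ         ʁ       
Gaps, from front to back: labiodental lacks voiceless (/f/); velar lacks voiceless (/x/).

/f/, /x/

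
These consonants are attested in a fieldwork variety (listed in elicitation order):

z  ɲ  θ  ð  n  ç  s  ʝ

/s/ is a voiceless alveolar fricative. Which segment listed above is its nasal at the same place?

The nasal at the same place is an alveolar nasal — in this inventory, /n/.

/n/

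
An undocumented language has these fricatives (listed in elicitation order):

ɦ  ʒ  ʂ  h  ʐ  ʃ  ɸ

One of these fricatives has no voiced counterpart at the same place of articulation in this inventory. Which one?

Postalveolar: /ʃ/ ~ /ʒ/
Retroflex: /ʂ/ ~ /ʐ/
Glottal: /h/ ~ /ɦ/
Bilabial: only /ɸ/ (voiceless); no voiced partner.
So /ɸ/ is the unpaired segment.

/ɸ/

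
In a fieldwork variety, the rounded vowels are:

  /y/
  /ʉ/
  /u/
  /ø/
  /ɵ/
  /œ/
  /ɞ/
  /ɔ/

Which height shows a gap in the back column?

high: front /y/, central /ʉ/, back /u/.
high-mid: front /ø/, central /ɵ/, back —.
low-mid: front /œ/, central /ɞ/, back /ɔ/.
Every height has a back member except high-mid, where /o/ would be expected.

high-mid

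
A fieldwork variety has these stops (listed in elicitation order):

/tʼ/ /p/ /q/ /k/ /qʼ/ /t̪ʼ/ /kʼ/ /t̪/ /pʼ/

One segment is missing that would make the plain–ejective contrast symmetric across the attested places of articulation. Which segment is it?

place of articulation  plain     ejective
bilabial          p         pʼ      
dental            t̪        t̪ʼ     
alveolar          —         tʼ      
velar             k         kʼ      
uvular            q         qʼ      
The alveolar row has no plain member, so the gap is the plain alveolar stop /t/.

/t/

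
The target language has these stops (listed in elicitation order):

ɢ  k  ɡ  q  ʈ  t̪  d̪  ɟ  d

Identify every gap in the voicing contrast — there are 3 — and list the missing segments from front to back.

Voiceless: /t̪/ (dental), /ʈ/ (retroflex), /k/ (velar), /q/ (uvular).
Voiced: /d̪/ (dental), /d/ (alveolar), /ɟ/ (palatal), /ɡ/ (velar), /ɢ/ (uvular).
Gaps, from front to back: alveolar lacks voiceless (/t/); retroflex lacks voiced (/ɖ/); palatal lacks voiceless (/c/).

/t/, /ɖ/, /c/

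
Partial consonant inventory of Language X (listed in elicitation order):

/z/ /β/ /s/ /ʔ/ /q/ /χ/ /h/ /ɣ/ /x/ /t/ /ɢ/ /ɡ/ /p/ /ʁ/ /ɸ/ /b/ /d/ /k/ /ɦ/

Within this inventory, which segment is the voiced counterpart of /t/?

/t/ is a voiceless alveolar stop.
The voiced counterpart is a voiced alveolar stop — in this inventory, /d/.

/d/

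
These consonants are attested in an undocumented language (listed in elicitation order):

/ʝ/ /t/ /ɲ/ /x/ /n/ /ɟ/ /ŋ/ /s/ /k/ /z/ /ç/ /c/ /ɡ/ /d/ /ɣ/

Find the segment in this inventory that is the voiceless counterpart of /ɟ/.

/c/

/ɟ/ is a voiced palatal stop.
The voiceless counterpart is a voiceless palatal stop — in this inventory, /c/.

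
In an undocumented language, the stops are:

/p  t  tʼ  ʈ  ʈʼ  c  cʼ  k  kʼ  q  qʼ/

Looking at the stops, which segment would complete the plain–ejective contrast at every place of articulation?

/pʼ/

Plain: /p/ (bilabial), /t/ (alveolar), /ʈ/ (retroflex), /c/ (palatal), /k/ (velar), /q/ (uvular).
Ejective: /tʼ/ (alveolar), /ʈʼ/ (retroflex), /cʼ/ (palatal), /kʼ/ (velar), /qʼ/ (uvular).
The bilabial row has no ejective member, so the gap is the ejective bilabial stop /pʼ/.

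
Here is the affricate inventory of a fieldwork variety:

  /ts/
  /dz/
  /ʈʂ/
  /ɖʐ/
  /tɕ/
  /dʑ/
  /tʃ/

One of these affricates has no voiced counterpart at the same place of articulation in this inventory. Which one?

Alveolar: /ts/ ~ /dz/
Retroflex: /ʈʂ/ ~ /ɖʐ/
Alveolo-palatal: /tɕ/ ~ /dʑ/
Postalveolar: only /tʃ/ (voiceless); no voiced partner.
So /tʃ/ is the unpaired segment.

/tʃ/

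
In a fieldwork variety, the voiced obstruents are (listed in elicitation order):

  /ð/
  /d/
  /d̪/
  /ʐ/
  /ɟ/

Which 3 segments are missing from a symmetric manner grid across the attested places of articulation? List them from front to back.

/z/, /ɖ/, /ʝ/

place of articulation  stop      fricative
dental            d̪        ð       
alveolar          d         —       
retroflex         —         ʐ       
palatal           ɟ         —       
Gaps, from front to back: alveolar lacks fricative (/z/); retroflex lacks stop (/ɖ/); palatal lacks fricative (/ʝ/).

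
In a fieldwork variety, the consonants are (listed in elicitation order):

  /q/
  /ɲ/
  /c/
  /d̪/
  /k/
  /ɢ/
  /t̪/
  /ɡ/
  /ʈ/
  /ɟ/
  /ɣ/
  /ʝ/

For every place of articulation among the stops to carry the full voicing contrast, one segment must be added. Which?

/ɖ/

place of articulation  voiceless  voiced  
dental            t̪        d̪      
retroflex         ʈ         —       
palatal           c         ɟ       
velar             k         ɡ       
uvular            q         ɢ       
The retroflex row has no voiced member, so the gap is the voiced retroflex stop /ɖ/.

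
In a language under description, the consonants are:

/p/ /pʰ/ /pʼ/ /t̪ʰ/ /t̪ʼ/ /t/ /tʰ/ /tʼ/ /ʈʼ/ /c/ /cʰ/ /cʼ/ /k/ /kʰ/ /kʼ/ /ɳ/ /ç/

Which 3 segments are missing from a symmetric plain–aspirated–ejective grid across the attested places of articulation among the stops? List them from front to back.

/t̪/, /ʈ/, /ʈʰ/

Plain: /p/ (bilabial), /t/ (alveolar), /c/ (palatal), /k/ (velar).
Aspirated: /pʰ/ (bilabial), /t̪ʰ/ (dental), /tʰ/ (alveolar), /cʰ/ (palatal), /kʰ/ (velar).
Ejective: /pʼ/ (bilabial), /t̪ʼ/ (dental), /tʼ/ (alveolar), /ʈʼ/ (retroflex), /cʼ/ (palatal), /kʼ/ (velar).
Gaps, from front to back: dental lacks plain (/t̪/); retroflex lacks plain (/ʈ/); retroflex lacks aspirated (/ʈʰ/).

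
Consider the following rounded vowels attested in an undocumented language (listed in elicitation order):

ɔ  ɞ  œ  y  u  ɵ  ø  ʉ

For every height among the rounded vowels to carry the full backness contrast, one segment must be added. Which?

/o/

high: front /y/, central /ʉ/, back /u/.
high-mid: front /ø/, central /ɵ/, back —.
low-mid: front /œ/, central /ɞ/, back /ɔ/.
The high-mid row has no back member, so the gap is the high-mid back rounded vowel /o/.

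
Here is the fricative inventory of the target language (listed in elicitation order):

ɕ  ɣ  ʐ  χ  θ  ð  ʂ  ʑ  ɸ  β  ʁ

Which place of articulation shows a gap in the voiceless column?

Voiceless: /ɸ/ (bilabial), /θ/ (dental), /ʂ/ (retroflex), /ɕ/ (alveolo-palatal), /χ/ (uvular).
Voiced: /β/ (bilabial), /ð/ (dental), /ʐ/ (retroflex), /ʑ/ (alveolo-palatal), /ɣ/ (velar), /ʁ/ (uvular).
Every place of articulation has a voiceless member except velar, where /x/ would be expected.

velar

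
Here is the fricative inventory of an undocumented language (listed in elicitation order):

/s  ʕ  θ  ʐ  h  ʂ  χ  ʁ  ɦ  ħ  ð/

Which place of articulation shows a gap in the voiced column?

Voiceless: /θ/ (dental), /s/ (alveolar), /ʂ/ (retroflex), /χ/ (uvular), /ħ/ (pharyngeal), /h/ (glottal).
Voiced: /ð/ (dental), /ʐ/ (retroflex), /ʁ/ (uvular), /ʕ/ (pharyngeal), /ɦ/ (glottal).
Every place of articulation has a voiced member except alveolar, where /z/ would be expected.

alveolar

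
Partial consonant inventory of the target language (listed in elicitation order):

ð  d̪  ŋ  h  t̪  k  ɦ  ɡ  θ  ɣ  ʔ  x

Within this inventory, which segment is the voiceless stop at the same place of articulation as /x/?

/k/

/x/ is a voiceless velar fricative.
The voiceless stop at the same place is a voiceless velar stop — in this inventory, /k/.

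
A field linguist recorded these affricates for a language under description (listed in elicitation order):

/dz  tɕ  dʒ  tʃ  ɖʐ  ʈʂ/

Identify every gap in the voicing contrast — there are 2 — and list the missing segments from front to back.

/ts/, /dʑ/

alveolar: voiceless —, voiced /dz/.
postalveolar: voiceless /tʃ/, voiced /dʒ/.
retroflex: voiceless /ʈʂ/, voiced /ɖʐ/.
alveolo-palatal: voiceless /tɕ/, voiced —.
Gaps, from front to back: alveolar lacks voiceless (/ts/); alveolo-palatal lacks voiced (/dʑ/).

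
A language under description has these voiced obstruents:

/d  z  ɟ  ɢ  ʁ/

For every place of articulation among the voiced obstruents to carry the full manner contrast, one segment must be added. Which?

/ʝ/

alveolar: stop /d/, fricative /z/.
palatal: stop /ɟ/, fricative —.
uvular: stop /ɢ/, fricative /ʁ/.
The palatal row has no fricative member, so the gap is the palatal fricative /ʝ/.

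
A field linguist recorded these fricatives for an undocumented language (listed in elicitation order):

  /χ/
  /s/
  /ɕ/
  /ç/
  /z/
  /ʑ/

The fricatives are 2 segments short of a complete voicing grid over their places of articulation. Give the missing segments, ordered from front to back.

/ʝ/, /ʁ/

Voiceless: /s/ (alveolar), /ɕ/ (alveolo-palatal), /ç/ (palatal), /χ/ (uvular).
Voiced: /z/ (alveolar), /ʑ/ (alveolo-palatal).
Gaps, from front to back: palatal lacks voiced (/ʝ/); uvular lacks voiced (/ʁ/).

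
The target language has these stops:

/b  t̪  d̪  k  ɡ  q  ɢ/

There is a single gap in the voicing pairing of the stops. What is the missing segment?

/p/

Voiceless: /t̪/ (dental), /k/ (velar), /q/ (uvular).
Voiced: /b/ (bilabial), /d̪/ (dental), /ɡ/ (velar), /ɢ/ (uvular).
The bilabial row has no voiceless member, so the gap is the voiceless bilabial stop /p/.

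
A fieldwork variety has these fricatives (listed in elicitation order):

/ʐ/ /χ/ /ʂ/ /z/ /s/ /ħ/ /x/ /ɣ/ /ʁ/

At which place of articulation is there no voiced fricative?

alveolar: voiceless /s/, voiced /z/.
retroflex: voiceless /ʂ/, voiced /ʐ/.
velar: voiceless /x/, voiced /ɣ/.
uvular: voiceless /χ/, voiced /ʁ/.
pharyngeal: voiceless /ħ/, voiced —.
Every place of articulation has a voiced member except pharyngeal, where /ʕ/ would be expected.

pharyngeal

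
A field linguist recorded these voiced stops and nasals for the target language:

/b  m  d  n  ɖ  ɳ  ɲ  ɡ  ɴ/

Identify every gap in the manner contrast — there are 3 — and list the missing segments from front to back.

bilabial: oral stop /b/, nasal /m/.
alveolar: oral stop /d/, nasal /n/.
retroflex: oral stop /ɖ/, nasal /ɳ/.
palatal: oral stop —, nasal /ɲ/.
velar: oral stop /ɡ/, nasal —.
uvular: oral stop —, nasal /ɴ/.
Gaps, from front to back: palatal lacks oral stop (/ɟ/); velar lacks nasal (/ŋ/); uvular lacks oral stop (/ɢ/).

/ɟ/, /ŋ/, /ɢ/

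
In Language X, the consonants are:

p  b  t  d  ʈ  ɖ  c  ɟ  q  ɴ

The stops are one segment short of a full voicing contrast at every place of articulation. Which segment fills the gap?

bilabial: voiceless /p/, voiced /b/.
alveolar: voiceless /t/, voiced /d/.
retroflex: voiceless /ʈ/, voiced /ɖ/.
palatal: voiceless /c/, voiced /ɟ/.
uvular: voiceless /q/, voiced —.
The uvular row has no voiced member, so the gap is the voiced uvular stop /ɢ/.

/ɢ/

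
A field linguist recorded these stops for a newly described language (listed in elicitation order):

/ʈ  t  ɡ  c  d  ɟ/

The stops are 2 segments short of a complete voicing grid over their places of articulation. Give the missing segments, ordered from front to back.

/ɖ/, /k/

Voiceless: /t/ (alveolar), /ʈ/ (retroflex), /c/ (palatal).
Voiced: /d/ (alveolar), /ɟ/ (palatal), /ɡ/ (velar).
Gaps, from front to back: retroflex lacks voiced (/ɖ/); velar lacks voiceless (/k/).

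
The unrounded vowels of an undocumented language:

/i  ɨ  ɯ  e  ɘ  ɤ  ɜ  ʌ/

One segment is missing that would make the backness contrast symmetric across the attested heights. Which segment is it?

height            front     central   back    
high              i         ɨ         ɯ       
high-mid          e         ɘ         ɤ       
low-mid           —         ɜ         ʌ       
The low-mid row has no front member, so the gap is the low-mid front unrounded vowel /ɛ/.

/ɛ/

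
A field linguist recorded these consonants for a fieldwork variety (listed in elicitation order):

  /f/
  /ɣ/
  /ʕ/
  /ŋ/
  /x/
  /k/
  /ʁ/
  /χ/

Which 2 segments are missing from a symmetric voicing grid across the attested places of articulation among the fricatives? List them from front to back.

/v/, /ħ/

Voiceless: /f/ (labiodental), /x/ (velar), /χ/ (uvular).
Voiced: /ɣ/ (velar), /ʁ/ (uvular), /ʕ/ (pharyngeal).
Gaps, from front to back: labiodental lacks voiced (/v/); pharyngeal lacks voiceless (/ħ/).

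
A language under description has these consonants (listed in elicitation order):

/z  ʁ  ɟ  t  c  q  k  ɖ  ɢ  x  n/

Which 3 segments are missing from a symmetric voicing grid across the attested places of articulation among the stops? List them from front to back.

/d/, /ʈ/, /ɡ/

place of articulation  voiceless  voiced  
alveolar          t         —       
retroflex         —         ɖ       
palatal           c         ɟ       
velar             k         —       
uvular            q         ɢ       
Gaps, from front to back: alveolar lacks voiced (/d/); retroflex lacks voiceless (/ʈ/); velar lacks voiced (/ɡ/).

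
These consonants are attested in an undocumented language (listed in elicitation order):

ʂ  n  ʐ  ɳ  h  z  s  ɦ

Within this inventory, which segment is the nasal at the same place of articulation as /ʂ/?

/ʂ/ is a voiceless retroflex fricative.
The nasal at the same place is a retroflex nasal — in this inventory, /ɳ/.

/ɳ/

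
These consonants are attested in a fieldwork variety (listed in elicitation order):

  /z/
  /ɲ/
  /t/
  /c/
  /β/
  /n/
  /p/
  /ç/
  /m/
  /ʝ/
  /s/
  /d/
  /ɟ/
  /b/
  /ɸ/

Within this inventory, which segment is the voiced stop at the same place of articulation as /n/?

/n/ is an alveolar nasal.
The voiced stop at the same place is a voiced alveolar stop — in this inventory, /d/.

/d/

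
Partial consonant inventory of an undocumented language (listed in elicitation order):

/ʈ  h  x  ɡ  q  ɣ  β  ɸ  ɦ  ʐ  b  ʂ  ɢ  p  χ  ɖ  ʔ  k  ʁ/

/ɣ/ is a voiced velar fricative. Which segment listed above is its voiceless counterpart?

The voiceless counterpart is a voiceless velar fricative — in this inventory, /x/.

/x/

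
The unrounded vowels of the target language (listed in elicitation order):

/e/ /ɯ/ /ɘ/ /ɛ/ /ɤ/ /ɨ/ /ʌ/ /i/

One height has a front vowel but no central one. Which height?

high: front /i/, central /ɨ/, back /ɯ/.
high-mid: front /e/, central /ɘ/, back /ɤ/.
low-mid: front /ɛ/, central —, back /ʌ/.
Every height has a central member except low-mid, where /ɜ/ would be expected.

low-mid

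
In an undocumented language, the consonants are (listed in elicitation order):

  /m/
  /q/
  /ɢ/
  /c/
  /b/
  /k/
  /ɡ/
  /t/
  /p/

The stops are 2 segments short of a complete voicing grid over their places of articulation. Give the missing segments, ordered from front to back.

/d/, /ɟ/

place of articulation  voiceless  voiced  
bilabial          p         b       
alveolar          t         —       
palatal           c         —       
velar             k         ɡ       
uvular            q         ɢ       
Gaps, from front to back: alveolar lacks voiced (/d/); palatal lacks voiced (/ɟ/).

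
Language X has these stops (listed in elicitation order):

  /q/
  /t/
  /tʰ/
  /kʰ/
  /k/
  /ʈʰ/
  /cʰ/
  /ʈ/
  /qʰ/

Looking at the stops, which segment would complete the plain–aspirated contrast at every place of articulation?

place of articulation  plain     aspirated
alveolar          t         tʰ      
retroflex         ʈ         ʈʰ      
palatal           —         cʰ      
velar             k         kʰ      
uvular            q         qʰ      
The palatal row has no plain member, so the gap is the plain palatal stop /c/.

/c/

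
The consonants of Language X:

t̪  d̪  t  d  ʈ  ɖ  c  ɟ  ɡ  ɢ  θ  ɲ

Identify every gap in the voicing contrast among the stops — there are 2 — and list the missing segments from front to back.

/k/, /q/

dental: voiceless /t̪/, voiced /d̪/.
alveolar: voiceless /t/, voiced /d/.
retroflex: voiceless /ʈ/, voiced /ɖ/.
palatal: voiceless /c/, voiced /ɟ/.
velar: voiceless —, voiced /ɡ/.
uvular: voiceless —, voiced /ɢ/.
Gaps, from front to back: velar lacks voiceless (/k/); uvular lacks voiceless (/q/).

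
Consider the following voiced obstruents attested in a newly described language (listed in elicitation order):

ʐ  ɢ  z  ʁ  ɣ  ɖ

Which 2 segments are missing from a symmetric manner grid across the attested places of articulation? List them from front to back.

alveolar: stop —, fricative /z/.
retroflex: stop /ɖ/, fricative /ʐ/.
velar: stop —, fricative /ɣ/.
uvular: stop /ɢ/, fricative /ʁ/.
Gaps, from front to back: alveolar lacks stop (/d/); velar lacks stop (/ɡ/).

/d/, /ɡ/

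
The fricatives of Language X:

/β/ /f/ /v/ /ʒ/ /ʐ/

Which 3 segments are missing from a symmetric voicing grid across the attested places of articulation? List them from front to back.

/ɸ/, /ʃ/, /ʂ/

Voiceless: /f/ (labiodental).
Voiced: /β/ (bilabial), /v/ (labiodental), /ʒ/ (postalveolar), /ʐ/ (retroflex).
Gaps, from front to back: bilabial lacks voiceless (/ɸ/); postalveolar lacks voiceless (/ʃ/); retroflex lacks voiceless (/ʂ/).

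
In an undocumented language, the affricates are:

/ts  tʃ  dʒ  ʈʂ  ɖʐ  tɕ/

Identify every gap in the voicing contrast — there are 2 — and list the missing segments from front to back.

place of articulation  voiceless  voiced  
alveolar          ts        —       
postalveolar      tʃ        dʒ      
retroflex         ʈʂ        ɖʐ      
alveolo-palatal   tɕ        —       
Gaps, from front to back: alveolar lacks voiced (/dz/); alveolo-palatal lacks voiced (/dʑ/).

/dz/, /dʑ/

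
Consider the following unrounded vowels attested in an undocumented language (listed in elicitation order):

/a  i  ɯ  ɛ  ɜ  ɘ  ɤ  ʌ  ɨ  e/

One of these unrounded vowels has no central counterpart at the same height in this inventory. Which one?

High: /i/ ~ /ɨ/ ~ /ɯ/
High-mid: /e/ ~ /ɘ/ ~ /ɤ/
Low-mid: /ɛ/ ~ /ɜ/ ~ /ʌ/
Low: only /a/ (front); no central partner.
So /a/ is the unpaired segment.

/a/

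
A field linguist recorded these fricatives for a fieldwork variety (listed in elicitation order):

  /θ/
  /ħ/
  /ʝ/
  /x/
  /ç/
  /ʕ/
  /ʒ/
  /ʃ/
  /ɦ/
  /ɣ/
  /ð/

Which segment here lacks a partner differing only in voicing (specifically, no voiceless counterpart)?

/ɦ/

Dental: /θ/ ~ /ð/
Postalveolar: /ʃ/ ~ /ʒ/
Palatal: /ç/ ~ /ʝ/
Velar: /x/ ~ /ɣ/
Pharyngeal: /ħ/ ~ /ʕ/
Glottal: only /ɦ/ (voiced); no voiceless partner.
So /ɦ/ is the unpaired segment.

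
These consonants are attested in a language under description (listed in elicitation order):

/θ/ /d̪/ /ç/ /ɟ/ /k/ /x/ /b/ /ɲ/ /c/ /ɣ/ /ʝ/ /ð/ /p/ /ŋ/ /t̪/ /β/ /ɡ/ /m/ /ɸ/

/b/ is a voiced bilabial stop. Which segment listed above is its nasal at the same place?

The nasal at the same place is a bilabial nasal — in this inventory, /m/.

/m/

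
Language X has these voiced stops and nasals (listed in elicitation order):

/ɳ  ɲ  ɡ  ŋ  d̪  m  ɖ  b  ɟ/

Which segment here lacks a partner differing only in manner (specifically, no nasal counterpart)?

Bilabial: /b/ ~ /m/
Retroflex: /ɖ/ ~ /ɳ/
Palatal: /ɟ/ ~ /ɲ/
Velar: /ɡ/ ~ /ŋ/
Dental: only /d̪/ (oral stop); no nasal partner.
So /d̪/ is the unpaired segment.

/d̪/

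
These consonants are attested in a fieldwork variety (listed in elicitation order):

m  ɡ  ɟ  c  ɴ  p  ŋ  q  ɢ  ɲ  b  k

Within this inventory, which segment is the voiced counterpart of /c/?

/ɟ/

/c/ is a voiceless palatal stop.
The voiced counterpart is a voiced palatal stop — in this inventory, /ɟ/.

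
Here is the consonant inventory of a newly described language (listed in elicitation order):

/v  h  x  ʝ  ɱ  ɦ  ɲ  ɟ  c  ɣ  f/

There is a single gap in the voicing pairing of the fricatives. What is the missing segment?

place of articulation  voiceless  voiced  
labiodental       f         v       
palatal           —         ʝ       
velar             x         ɣ       
glottal           h         ɦ       
The palatal row has no voiceless member, so the gap is the voiceless palatal fricative /ç/.

/ç/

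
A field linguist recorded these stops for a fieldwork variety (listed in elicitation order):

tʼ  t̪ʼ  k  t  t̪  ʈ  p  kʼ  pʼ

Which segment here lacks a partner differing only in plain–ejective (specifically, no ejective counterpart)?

/ʈ/

Bilabial: /p/ ~ /pʼ/
Dental: /t̪/ ~ /t̪ʼ/
Alveolar: /t/ ~ /tʼ/
Velar: /k/ ~ /kʼ/
Retroflex: only /ʈ/ (plain); no ejective partner.
So /ʈ/ is the unpaired segment.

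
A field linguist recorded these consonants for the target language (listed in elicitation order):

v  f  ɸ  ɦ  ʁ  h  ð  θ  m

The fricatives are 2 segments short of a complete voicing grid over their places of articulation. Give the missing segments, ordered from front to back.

bilabial: voiceless /ɸ/, voiced —.
labiodental: voiceless /f/, voiced /v/.
dental: voiceless /θ/, voiced /ð/.
uvular: voiceless —, voiced /ʁ/.
glottal: voiceless /h/, voiced /ɦ/.
Gaps, from front to back: bilabial lacks voiced (/β/); uvular lacks voiceless (/χ/).

/β/, /χ/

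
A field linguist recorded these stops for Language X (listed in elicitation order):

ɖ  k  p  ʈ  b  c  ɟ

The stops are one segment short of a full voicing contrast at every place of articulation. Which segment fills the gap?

place of articulation  voiceless  voiced  
bilabial          p         b       
retroflex         ʈ         ɖ       
palatal           c         ɟ       
velar             k         —       
The velar row has no voiced member, so the gap is the voiced velar stop /ɡ/.

/ɡ/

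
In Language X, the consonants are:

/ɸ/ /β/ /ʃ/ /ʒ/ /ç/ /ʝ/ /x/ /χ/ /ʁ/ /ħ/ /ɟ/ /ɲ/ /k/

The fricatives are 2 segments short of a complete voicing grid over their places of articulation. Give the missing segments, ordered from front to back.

Voiceless: /ɸ/ (bilabial), /ʃ/ (postalveolar), /ç/ (palatal), /x/ (velar), /χ/ (uvular), /ħ/ (pharyngeal).
Voiced: /β/ (bilabial), /ʒ/ (postalveolar), /ʝ/ (palatal), /ʁ/ (uvular).
Gaps, from front to back: velar lacks voiced (/ɣ/); pharyngeal lacks voiced (/ʕ/).

/ɣ/, /ʕ/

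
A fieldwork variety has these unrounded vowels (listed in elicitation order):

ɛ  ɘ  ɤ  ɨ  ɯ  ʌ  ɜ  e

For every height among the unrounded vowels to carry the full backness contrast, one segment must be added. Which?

height            front     central   back    
high              —         ɨ         ɯ       
high-mid          e         ɘ         ɤ       
low-mid           ɛ         ɜ         ʌ       
The high row has no front member, so the gap is the high front unrounded vowel /i/.

/i/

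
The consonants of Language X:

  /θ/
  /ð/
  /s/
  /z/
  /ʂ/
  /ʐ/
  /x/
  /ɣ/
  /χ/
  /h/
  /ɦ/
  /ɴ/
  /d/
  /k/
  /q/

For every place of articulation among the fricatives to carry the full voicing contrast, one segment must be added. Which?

Voiceless: /θ/ (dental), /s/ (alveolar), /ʂ/ (retroflex), /x/ (velar), /χ/ (uvular), /h/ (glottal).
Voiced: /ð/ (dental), /z/ (alveolar), /ʐ/ (retroflex), /ɣ/ (velar), /ɦ/ (glottal).
The uvular row has no voiced member, so the gap is the voiced uvular fricative /ʁ/.

/ʁ/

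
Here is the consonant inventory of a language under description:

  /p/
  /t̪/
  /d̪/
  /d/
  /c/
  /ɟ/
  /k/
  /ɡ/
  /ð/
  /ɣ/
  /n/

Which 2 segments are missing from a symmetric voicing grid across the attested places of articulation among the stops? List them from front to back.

place of articulation  voiceless  voiced  
bilabial          p         —       
dental            t̪        d̪      
alveolar          —         d       
palatal           c         ɟ       
velar             k         ɡ       
Gaps, from front to back: bilabial lacks voiced (/b/); alveolar lacks voiceless (/t/).

/b/, /t/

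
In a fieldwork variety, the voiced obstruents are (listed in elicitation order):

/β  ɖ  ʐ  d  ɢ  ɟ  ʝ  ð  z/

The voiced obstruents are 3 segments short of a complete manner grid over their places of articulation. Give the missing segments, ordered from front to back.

/b/, /d̪/, /ʁ/

Stop: /d/ (alveolar), /ɖ/ (retroflex), /ɟ/ (palatal), /ɢ/ (uvular).
Fricative: /β/ (bilabial), /ð/ (dental), /z/ (alveolar), /ʐ/ (retroflex), /ʝ/ (palatal).
Gaps, from front to back: bilabial lacks stop (/b/); dental lacks stop (/d̪/); uvular lacks fricative (/ʁ/).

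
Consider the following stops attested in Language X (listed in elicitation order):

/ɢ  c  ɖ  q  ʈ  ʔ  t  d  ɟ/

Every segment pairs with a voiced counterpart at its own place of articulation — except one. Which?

/ʔ/

Alveolar: /t/ ~ /d/
Retroflex: /ʈ/ ~ /ɖ/
Palatal: /c/ ~ /ɟ/
Uvular: /q/ ~ /ɢ/
Glottal: only /ʔ/ (voiceless); no voiced partner.
So /ʔ/ is the unpaired segment.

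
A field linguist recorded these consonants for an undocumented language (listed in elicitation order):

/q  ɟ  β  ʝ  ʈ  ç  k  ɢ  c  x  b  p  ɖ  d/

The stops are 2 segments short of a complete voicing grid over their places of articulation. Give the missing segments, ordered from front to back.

/t/, /ɡ/

place of articulation  voiceless  voiced  
bilabial          p         b       
alveolar          —         d       
retroflex         ʈ         ɖ       
palatal           c         ɟ       
velar             k         —       
uvular            q         ɢ       
Gaps, from front to back: alveolar lacks voiceless (/t/); velar lacks voiced (/ɡ/).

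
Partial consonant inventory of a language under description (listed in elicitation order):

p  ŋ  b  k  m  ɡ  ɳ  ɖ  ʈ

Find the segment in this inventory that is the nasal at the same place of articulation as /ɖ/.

/ɖ/ is a voiced retroflex stop.
The nasal at the same place is a retroflex nasal — in this inventory, /ɳ/.

/ɳ/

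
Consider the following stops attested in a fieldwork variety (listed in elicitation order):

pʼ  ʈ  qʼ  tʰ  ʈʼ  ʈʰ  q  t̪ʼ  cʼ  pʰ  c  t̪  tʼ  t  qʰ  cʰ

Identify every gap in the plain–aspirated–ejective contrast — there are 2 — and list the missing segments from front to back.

place of articulation  plain     aspirated  ejective
bilabial          —         pʰ        pʼ      
dental            t̪        —         t̪ʼ     
alveolar          t         tʰ        tʼ      
retroflex         ʈ         ʈʰ        ʈʼ      
palatal           c         cʰ        cʼ      
uvular            q         qʰ        qʼ      
Gaps, from front to back: bilabial lacks plain (/p/); dental lacks aspirated (/t̪ʰ/).

/p/, /t̪ʰ/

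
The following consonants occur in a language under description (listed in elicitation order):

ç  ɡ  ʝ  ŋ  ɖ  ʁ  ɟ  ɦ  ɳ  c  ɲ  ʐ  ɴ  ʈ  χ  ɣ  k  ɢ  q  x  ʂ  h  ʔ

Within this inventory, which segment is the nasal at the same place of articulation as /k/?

/ŋ/

/k/ is a voiceless velar stop.
The nasal at the same place is a velar nasal — in this inventory, /ŋ/.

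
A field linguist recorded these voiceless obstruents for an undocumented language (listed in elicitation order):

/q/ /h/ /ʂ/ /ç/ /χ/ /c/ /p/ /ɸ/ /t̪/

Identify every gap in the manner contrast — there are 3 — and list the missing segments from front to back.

place of articulation  stop      fricative
bilabial          p         ɸ       
dental            t̪        —       
retroflex         —         ʂ       
palatal           c         ç       
uvular            q         χ       
glottal           —         h       
Gaps, from front to back: dental lacks fricative (/θ/); retroflex lacks stop (/ʈ/); glottal lacks stop (/ʔ/).

/θ/, /ʈ/, /ʔ/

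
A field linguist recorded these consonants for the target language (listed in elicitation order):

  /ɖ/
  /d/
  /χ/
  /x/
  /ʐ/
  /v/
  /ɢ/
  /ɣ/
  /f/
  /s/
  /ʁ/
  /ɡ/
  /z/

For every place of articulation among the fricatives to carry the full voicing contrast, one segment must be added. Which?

/ʂ/

labiodental: voiceless /f/, voiced /v/.
alveolar: voiceless /s/, voiced /z/.
retroflex: voiceless —, voiced /ʐ/.
velar: voiceless /x/, voiced /ɣ/.
uvular: voiceless /χ/, voiced /ʁ/.
The retroflex row has no voiceless member, so the gap is the voiceless retroflex fricative /ʂ/.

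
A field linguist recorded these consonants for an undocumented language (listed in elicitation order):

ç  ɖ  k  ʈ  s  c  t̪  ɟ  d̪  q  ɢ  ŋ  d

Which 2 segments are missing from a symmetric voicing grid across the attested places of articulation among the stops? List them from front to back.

/t/, /ɡ/

Voiceless: /t̪/ (dental), /ʈ/ (retroflex), /c/ (palatal), /k/ (velar), /q/ (uvular).
Voiced: /d̪/ (dental), /d/ (alveolar), /ɖ/ (retroflex), /ɟ/ (palatal), /ɢ/ (uvular).
Gaps, from front to back: alveolar lacks voiceless (/t/); velar lacks voiced (/ɡ/).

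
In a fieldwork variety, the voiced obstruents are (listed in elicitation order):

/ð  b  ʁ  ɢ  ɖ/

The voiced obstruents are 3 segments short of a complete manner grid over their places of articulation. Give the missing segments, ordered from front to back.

Stop: /b/ (bilabial), /ɖ/ (retroflex), /ɢ/ (uvular).
Fricative: /ð/ (dental), /ʁ/ (uvular).
Gaps, from front to back: bilabial lacks fricative (/β/); dental lacks stop (/d̪/); retroflex lacks fricative (/ʐ/).

/β/, /d̪/, /ʐ/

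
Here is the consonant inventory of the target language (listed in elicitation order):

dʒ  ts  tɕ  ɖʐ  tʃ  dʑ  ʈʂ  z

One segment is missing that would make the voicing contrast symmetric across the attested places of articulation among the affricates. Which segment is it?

/dz/

place of articulation  voiceless  voiced  
alveolar          ts        —       
postalveolar      tʃ        dʒ      
retroflex         ʈʂ        ɖʐ      
alveolo-palatal   tɕ        dʑ      
The alveolar row has no voiced member, so the gap is the voiced alveolar affricate /dz/.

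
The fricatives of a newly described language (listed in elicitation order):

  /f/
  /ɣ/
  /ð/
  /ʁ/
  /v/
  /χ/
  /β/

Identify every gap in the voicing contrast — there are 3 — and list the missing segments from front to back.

/ɸ/, /θ/, /x/

place of articulation  voiceless  voiced  
bilabial          —         β       
labiodental       f         v       
dental            —         ð       
velar             —         ɣ       
uvular            χ         ʁ       
Gaps, from front to back: bilabial lacks voiceless (/ɸ/); dental lacks voiceless (/θ/); velar lacks voiceless (/x/).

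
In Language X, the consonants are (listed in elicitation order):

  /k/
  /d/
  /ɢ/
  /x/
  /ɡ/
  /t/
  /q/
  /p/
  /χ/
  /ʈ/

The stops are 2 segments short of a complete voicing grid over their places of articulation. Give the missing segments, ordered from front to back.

/b/, /ɖ/

place of articulation  voiceless  voiced  
bilabial          p         —       
alveolar          t         d       
retroflex         ʈ         —       
velar             k         ɡ       
uvular            q         ɢ       
Gaps, from front to back: bilabial lacks voiced (/b/); retroflex lacks voiced (/ɖ/).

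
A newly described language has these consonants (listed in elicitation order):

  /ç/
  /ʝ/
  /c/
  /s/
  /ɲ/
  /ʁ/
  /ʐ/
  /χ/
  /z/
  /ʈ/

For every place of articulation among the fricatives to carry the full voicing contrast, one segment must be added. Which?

/ʂ/

place of articulation  voiceless  voiced  
alveolar          s         z       
retroflex         —         ʐ       
palatal           ç         ʝ       
uvular            χ         ʁ       
The retroflex row has no voiceless member, so the gap is the voiceless retroflex fricative /ʂ/.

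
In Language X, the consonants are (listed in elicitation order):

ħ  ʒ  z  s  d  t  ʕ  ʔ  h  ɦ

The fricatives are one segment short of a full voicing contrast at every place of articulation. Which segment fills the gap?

/ʃ/

Voiceless: /s/ (alveolar), /ħ/ (pharyngeal), /h/ (glottal).
Voiced: /z/ (alveolar), /ʒ/ (postalveolar), /ʕ/ (pharyngeal), /ɦ/ (glottal).
The postalveolar row has no voiceless member, so the gap is the voiceless postalveolar fricative /ʃ/.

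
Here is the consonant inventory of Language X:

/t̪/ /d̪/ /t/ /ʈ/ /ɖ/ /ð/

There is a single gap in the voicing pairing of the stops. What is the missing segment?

place of articulation  voiceless  voiced  
dental            t̪        d̪      
alveolar          t         —       
retroflex         ʈ         ɖ       
The alveolar row has no voiced member, so the gap is the voiced alveolar stop /d/.

/d/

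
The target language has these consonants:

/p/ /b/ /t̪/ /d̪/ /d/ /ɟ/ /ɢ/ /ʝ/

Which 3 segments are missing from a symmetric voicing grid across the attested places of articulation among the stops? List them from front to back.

/t/, /c/, /q/

Voiceless: /p/ (bilabial), /t̪/ (dental).
Voiced: /b/ (bilabial), /d̪/ (dental), /d/ (alveolar), /ɟ/ (palatal), /ɢ/ (uvular).
Gaps, from front to back: alveolar lacks voiceless (/t/); palatal lacks voiceless (/c/); uvular lacks voiceless (/q/).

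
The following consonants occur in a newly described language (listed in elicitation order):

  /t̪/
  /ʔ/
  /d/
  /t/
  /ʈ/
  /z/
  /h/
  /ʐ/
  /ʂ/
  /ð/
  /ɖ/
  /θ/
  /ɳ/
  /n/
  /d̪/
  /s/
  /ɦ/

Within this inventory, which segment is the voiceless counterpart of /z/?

/s/

/z/ is a voiced alveolar fricative.
The voiceless counterpart is a voiceless alveolar fricative — in this inventory, /s/.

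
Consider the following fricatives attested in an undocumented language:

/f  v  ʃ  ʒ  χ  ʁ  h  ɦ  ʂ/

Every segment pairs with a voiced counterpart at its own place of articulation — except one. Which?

/ʂ/

Labiodental: /f/ ~ /v/
Postalveolar: /ʃ/ ~ /ʒ/
Uvular: /χ/ ~ /ʁ/
Glottal: /h/ ~ /ɦ/
Retroflex: only /ʂ/ (voiceless); no voiced partner.
So /ʂ/ is the unpaired segment.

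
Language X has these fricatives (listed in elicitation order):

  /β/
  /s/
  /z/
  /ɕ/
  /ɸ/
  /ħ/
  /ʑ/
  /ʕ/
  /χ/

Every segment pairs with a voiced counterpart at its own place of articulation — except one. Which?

Bilabial: /ɸ/ ~ /β/
Alveolar: /s/ ~ /z/
Alveolo-palatal: /ɕ/ ~ /ʑ/
Pharyngeal: /ħ/ ~ /ʕ/
Uvular: only /χ/ (voiceless); no voiced partner.
So /χ/ is the unpaired segment.

/χ/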